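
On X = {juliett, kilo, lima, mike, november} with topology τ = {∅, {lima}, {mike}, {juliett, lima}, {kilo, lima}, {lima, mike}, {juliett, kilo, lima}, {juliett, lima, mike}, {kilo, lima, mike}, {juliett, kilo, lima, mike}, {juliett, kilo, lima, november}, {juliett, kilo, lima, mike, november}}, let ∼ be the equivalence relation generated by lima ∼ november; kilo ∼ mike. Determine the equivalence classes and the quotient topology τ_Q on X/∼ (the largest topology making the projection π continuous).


X/∼ = {[juliett], [kilo=mike], [lima=november]}; |τ_Q| = 2.

Equivalence classes: [juliett], [kilo=mike], [lima=november].
Quotient map π: X → X/∼ sends juliett ↦ [juliett], kilo ↦ [kilo=mike], lima ↦ [lima=november], mike ↦ [kilo=mike], november ↦ [lima=november].
For each subset V ⊆ X/∼, compute π^{-1}(V) ⊆ X and check whether π^{-1}(V) ∈ τ. V is open in τ_Q iff π^{-1}(V) ∈ τ.
  V = {}: π^{-1}(V) = ∅ ∈ τ ✓.
  V = {[juliett]}: π^{-1}(V) = {juliett} ∉ τ ✗.
  V = {[kilo=mike]}: π^{-1}(V) = {kilo, mike} ∉ τ ✗.
  V = {[juliett], [kilo=mike]}: π^{-1}(V) = {juliett, kilo, mike} ∉ τ ✗.
  V = {[lima=november]}: π^{-1}(V) = {lima, november} ∉ τ ✗.
  V = {[juliett], [lima=november]}: π^{-1}(V) = {juliett, lima, november} ∉ τ ✗.
  V = {[kilo=mike], [lima=november]}: π^{-1}(V) = {kilo, lima, mike, november} ∉ τ ✗.
  V = {[juliett], [kilo=mike], [lima=november]}: π^{-1}(V) = {juliett, kilo, lima, mike, november} ∈ τ ✓.
Open sets in the quotient: τ_Q = {{}, {[juliett], [kilo=mike], [lima=november]}} (2 elements).


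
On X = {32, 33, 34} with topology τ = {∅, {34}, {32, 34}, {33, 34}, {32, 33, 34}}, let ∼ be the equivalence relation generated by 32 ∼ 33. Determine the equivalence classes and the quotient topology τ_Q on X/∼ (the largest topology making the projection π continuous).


X/∼ = {[32=33], [34]}; |τ_Q| = 3.

Equivalence classes: [32=33], [34].
Quotient map π: X → X/∼ sends 32 ↦ [32=33], 33 ↦ [32=33], 34 ↦ [34].
For each subset V ⊆ X/∼, compute π^{-1}(V) ⊆ X and check whether π^{-1}(V) ∈ τ. V is open in τ_Q iff π^{-1}(V) ∈ τ.
  V = {}: π^{-1}(V) = ∅ ∈ τ ✓.
  V = {[32=33]}: π^{-1}(V) = {32, 33} ∉ τ ✗.
  V = {[34]}: π^{-1}(V) = {34} ∈ τ ✓.
  V = {[32=33], [34]}: π^{-1}(V) = {32, 33, 34} ∈ τ ✓.
Open sets in the quotient: τ_Q = {{}, {[34]}, {[32=33], [34]}} (3 elements).


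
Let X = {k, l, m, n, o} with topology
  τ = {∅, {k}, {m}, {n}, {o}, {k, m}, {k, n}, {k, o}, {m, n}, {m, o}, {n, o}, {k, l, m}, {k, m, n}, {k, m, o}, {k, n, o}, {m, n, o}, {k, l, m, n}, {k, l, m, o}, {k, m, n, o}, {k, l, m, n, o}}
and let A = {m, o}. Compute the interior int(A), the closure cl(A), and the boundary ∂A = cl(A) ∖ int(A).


int(A) = {m, o}, cl(A) = {l, m, o}, ∂A = {l}.

Closed sets in (X, τ) are complements of opens:
  closed(X, τ) = {∅, {l}, {n}, {o}, {k, l}, {l, m}, {l, n}, {l, o}, {n, o}, {k, l, m}, {k, l, n}, {k, l, o}, {l, m, n}, {l, m, o}, {l, n, o}, {k, l, m, n}, {k, l, m, o}, {k, l, n, o}, {l, m, n, o}, {k, l, m, n, o}}.
int(A) = ⋃ {U ∈ τ : U ⊆ A}. Opens contained in A: ∅, {m}, {o}, {m, o}.
Taking the union of these: int(A) = {m, o}.
cl(A) = ⋂ {C closed : A ⊆ C}. Closed sets containing A: {l, m, o}, {k, l, m, o}, {l, m, n, o}, {k, l, m, n, o}.
Intersecting these: cl(A) = {l, m, o}.
∂A = cl(A) ∖ int(A) = {l, m, o} ∖ {m, o} = {l}.


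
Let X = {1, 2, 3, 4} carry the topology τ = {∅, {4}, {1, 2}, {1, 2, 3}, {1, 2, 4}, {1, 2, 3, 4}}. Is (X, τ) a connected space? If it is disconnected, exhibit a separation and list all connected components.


(X, τ) is disconnected; components = [{4}, {1, 2, 3}].

Find clopen sets (U ∈ τ with X ∖ U ∈ τ):
  U = ∅, X ∖ U = {1, 2, 3, 4} — both open, so U is clopen.
  U = {4}, X ∖ U = {1, 2, 3} — both open, so U is clopen.
  U = {1, 2, 3}, X ∖ U = {4} — both open, so U is clopen.
  U = {1, 2, 3, 4}, X ∖ U = ∅ — both open, so U is clopen.
Nontrivial clopen(s) exist: e.g. {1, 2, 3}. So (X, τ) is disconnected.
Compute connected components by grouping points that agree on all clopens:
  component: {4}
  component: {1, 2, 3}


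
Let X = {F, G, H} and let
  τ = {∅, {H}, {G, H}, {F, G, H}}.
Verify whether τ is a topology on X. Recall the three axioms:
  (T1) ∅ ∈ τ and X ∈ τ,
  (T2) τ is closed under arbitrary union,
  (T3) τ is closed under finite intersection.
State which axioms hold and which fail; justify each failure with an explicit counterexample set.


τ IS a topology on X.

Axiom (T1): ∅ ∈ τ? Yes; X ∈ τ? Yes.
Axiom (T2/T3): check pairwise unions and intersections of members of τ.
All pairwise intersections and unions checked — each lies in τ. Therefore τ satisfies (T1), (T2), (T3): it IS a topology on X.


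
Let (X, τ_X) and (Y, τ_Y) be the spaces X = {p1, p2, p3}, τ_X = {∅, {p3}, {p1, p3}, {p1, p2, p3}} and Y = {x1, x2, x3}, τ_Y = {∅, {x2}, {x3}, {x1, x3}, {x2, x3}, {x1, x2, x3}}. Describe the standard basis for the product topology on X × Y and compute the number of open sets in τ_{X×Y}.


Basis B = {∅ × ∅, {p3} × {x2}, {p3} × {x3}, {p1, p3} × {x2}, {p1, p3} × {x3}, {p3} × {x1, x3}, {p3} × {x2, x3}, {p1, p2, p3} × {x2}, {p1, p2, p3} × {x3}, {p3} × {x1, x2, x3}, {p1, p3} × {x1, x3}, {p1, p3} × {x2, x3}, {p1, p3} × {x1, x2, x3}, {p1, p2, p3} × {x1, x3}, {p1, p2, p3} × {x2, x3}, {p1, p2, p3} × {x1, x2, x3}}; |τ_{X×Y}| = 40.

Enumerate products U × V with U ∈ τ_X, V ∈ τ_Y (deduplicated):
  ∅ × ∅ = {} (∅)
  {p3} × {x2} = {(p3,x2)}
  {p3} × {x3} = {(p3,x3)}
  {p1, p3} × {x2} = {(p1,x2), (p3,x2)}
  {p1, p3} × {x3} = {(p1,x3), (p3,x3)}
  {p3} × {x1, x3} = {(p3,x1), (p3,x3)}
  {p3} × {x2, x3} = {(p3,x2), (p3,x3)}
  {p1, p2, p3} × {x2} = {(p1,x2), (p2,x2), (p3,x2)}
  {p1, p2, p3} × {x3} = {(p1,x3), (p2,x3), (p3,x3)}
  {p3} × {x1, x2, x3} = {(p3,x1), (p3,x2), (p3,x3)}
  {p1, p3} × {x1, x3} = {(p1,x1), (p1,x3), (p3,x1), (p3,x3)}
  {p1, p3} × {x2, x3} = {(p1,x2), (p1,x3), (p3,x2), (p3,x3)}
  {p1, p3} × {x1, x2, x3} = {(p1,x1), (p1,x2), (p1,x3), (p3,x1), (p3,x2), (p3,x3)}
  {p1, p2, p3} × {x1, x3} = {(p1,x1), (p1,x3), (p2,x1), (p2,x3), (p3,x1), (p3,x3)}
  {p1, p2, p3} × {x2, x3} = {(p1,x2), (p1,x3), (p2,x2), (p2,x3), (p3,x2), (p3,x3)}
  {p1, p2, p3} × {x1, x2, x3} = {(p1,x1), (p1,x2), (p1,x3), (p2,x1), (p2,x2), (p2,x3), (p3,x1), (p3,x2), (p3,x3)}
These 16 distinct sets form the basis B.
Close under arbitrary unions to get τ_{X×Y}; counting gives |τ_{X×Y}| = 40.


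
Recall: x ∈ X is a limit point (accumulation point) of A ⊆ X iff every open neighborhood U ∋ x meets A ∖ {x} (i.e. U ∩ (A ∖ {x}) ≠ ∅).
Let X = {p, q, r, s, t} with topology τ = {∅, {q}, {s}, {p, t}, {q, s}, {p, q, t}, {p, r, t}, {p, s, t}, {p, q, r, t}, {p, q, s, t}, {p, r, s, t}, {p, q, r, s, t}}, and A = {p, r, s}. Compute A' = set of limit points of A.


A' = {r, t}

For each x ∈ X, list the open sets U ∈ τ with x ∈ U, then check whether U ∩ (A ∖ {x}) ≠ ∅ for every such U.
  x = p: open {p, t} ∋ x has {p, t} ∩ (A ∖ {p}) = ∅, so x is NOT a limit point.
  x = q: open {q} ∋ x has {q} ∩ (A ∖ {q}) = ∅, so x is NOT a limit point.
  x = r: opens ∋ x are {p, r, t}, {p, q, r, t}, {p, r, s, t}, {p, q, r, s, t}; each meets A ∖ {r}, so x IS a limit point.
  x = s: open {s} ∋ x has {s} ∩ (A ∖ {s}) = ∅, so x is NOT a limit point.
  x = t: opens ∋ x are {p, t}, {p, q, t}, {p, r, t}, {p, s, t}, {p, q, r, t}, {p, q, s, t}, {p, r, s, t}, {p, q, r, s, t}; each meets A ∖ {t}, so x IS a limit point.
Collecting: A' = {r, t}.


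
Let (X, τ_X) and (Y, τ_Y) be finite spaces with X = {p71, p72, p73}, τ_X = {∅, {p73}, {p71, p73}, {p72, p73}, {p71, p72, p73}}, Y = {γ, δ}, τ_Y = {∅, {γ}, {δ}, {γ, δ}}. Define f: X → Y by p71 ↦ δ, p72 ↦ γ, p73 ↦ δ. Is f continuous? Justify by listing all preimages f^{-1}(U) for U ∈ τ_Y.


f is NOT continuous.

Compute f^{-1}(U) for each U ∈ τ_Y:
  U = ∅: f^{-1}(U) = ∅ ∈ τ_X ✓.
  U = {γ}: f^{-1}(U) = {p72} ∉ τ_X ✗.
  U = {δ}: f^{-1}(U) = {p71, p73} ∈ τ_X ✓.
  U = {γ, δ}: f^{-1}(U) = {p71, p72, p73} ∈ τ_X ✓.
Found U = {γ} with f^{-1}(U) = {p72} not in τ_X. Therefore f is NOT continuous.


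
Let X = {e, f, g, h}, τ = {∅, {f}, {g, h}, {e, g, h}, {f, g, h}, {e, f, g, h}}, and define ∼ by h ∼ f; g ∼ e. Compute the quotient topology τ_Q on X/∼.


X/∼ = {[e=g], [f=h]}; |τ_Q| = 2.

Equivalence classes: [e=g], [f=h].
Quotient map π: X → X/∼ sends e ↦ [e=g], f ↦ [f=h], g ↦ [e=g], h ↦ [f=h].
For each subset V ⊆ X/∼, compute π^{-1}(V) ⊆ X and check whether π^{-1}(V) ∈ τ. V is open in τ_Q iff π^{-1}(V) ∈ τ.
  V = {}: π^{-1}(V) = ∅ ∈ τ ✓.
  V = {[e=g]}: π^{-1}(V) = {e, g} ∉ τ ✗.
  V = {[f=h]}: π^{-1}(V) = {f, h} ∉ τ ✗.
  V = {[e=g], [f=h]}: π^{-1}(V) = {e, f, g, h} ∈ τ ✓.
Open sets in the quotient: τ_Q = {{}, {[e=g], [f=h]}} (2 elements).


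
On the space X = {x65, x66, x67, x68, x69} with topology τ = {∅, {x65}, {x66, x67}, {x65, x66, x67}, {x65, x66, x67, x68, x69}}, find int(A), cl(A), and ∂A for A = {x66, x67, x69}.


int(A) = {x66, x67}, cl(A) = {x66, x67, x68, x69}, ∂A = {x68, x69}.

Closed sets in (X, τ) are complements of opens:
  closed(X, τ) = {∅, {x68, x69}, {x65, x68, x69}, {x66, x67, x68, x69}, {x65, x66, x67, x68, x69}}.
int(A) = ⋃ {U ∈ τ : U ⊆ A}. Opens contained in A: ∅, {x66, x67}.
Taking the union of these: int(A) = {x66, x67}.
cl(A) = ⋂ {C closed : A ⊆ C}. Closed sets containing A: {x66, x67, x68, x69}, {x65, x66, x67, x68, x69}.
Intersecting these: cl(A) = {x66, x67, x68, x69}.
∂A = cl(A) ∖ int(A) = {x66, x67, x68, x69} ∖ {x66, x67} = {x68, x69}.


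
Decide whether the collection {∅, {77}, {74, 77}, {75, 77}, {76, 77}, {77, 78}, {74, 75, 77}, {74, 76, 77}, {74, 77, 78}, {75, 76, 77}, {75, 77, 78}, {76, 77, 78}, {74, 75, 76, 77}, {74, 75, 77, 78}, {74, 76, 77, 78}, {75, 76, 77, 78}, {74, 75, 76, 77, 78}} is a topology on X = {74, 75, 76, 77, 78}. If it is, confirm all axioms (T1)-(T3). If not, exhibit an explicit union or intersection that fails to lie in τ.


τ IS a topology on X.

Axiom (T1): ∅ ∈ τ? Yes; X ∈ τ? Yes.
Axiom (T2/T3): check pairwise unions and intersections of members of τ.
All pairwise intersections and unions checked — each lies in τ. Therefore τ satisfies (T1), (T2), (T3): it IS a topology on X.


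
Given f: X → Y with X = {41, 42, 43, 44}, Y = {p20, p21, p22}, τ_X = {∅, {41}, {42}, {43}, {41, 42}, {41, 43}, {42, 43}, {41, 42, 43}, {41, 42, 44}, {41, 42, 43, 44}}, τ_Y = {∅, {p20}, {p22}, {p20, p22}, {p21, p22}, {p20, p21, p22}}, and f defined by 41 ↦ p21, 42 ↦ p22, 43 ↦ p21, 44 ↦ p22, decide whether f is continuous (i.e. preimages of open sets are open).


f is NOT continuous.

Compute f^{-1}(U) for each U ∈ τ_Y:
  U = ∅: f^{-1}(U) = ∅ ∈ τ_X ✓.
  U = {p20}: f^{-1}(U) = ∅ ∈ τ_X ✓.
  U = {p22}: f^{-1}(U) = {42, 44} ∉ τ_X ✗.
  U = {p20, p22}: f^{-1}(U) = {42, 44} ∉ τ_X ✗.
  U = {p21, p22}: f^{-1}(U) = {41, 42, 43, 44} ∈ τ_X ✓.
  U = {p20, p21, p22}: f^{-1}(U) = {41, 42, 43, 44} ∈ τ_X ✓.
Found U = {p22} with f^{-1}(U) = {42, 44} not in τ_X. Therefore f is NOT continuous.


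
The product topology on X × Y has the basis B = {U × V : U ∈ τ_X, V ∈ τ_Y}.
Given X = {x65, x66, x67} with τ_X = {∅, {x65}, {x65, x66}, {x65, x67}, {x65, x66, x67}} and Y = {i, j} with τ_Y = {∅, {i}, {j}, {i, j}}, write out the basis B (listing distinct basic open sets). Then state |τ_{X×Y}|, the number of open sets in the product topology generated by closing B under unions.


Basis B = {∅ × ∅, {x65} × {i}, {x65} × {j}, {x65} × {i, j}, {x65, x66} × {i}, {x65, x67} × {i}, {x65, x66} × {j}, {x65, x67} × {j}, {x65, x66, x67} × {i}, {x65, x66, x67} × {j}, {x65, x66} × {i, j}, {x65, x67} × {i, j}, {x65, x66, x67} × {i, j}}; |τ_{X×Y}| = 25.

Enumerate products U × V with U ∈ τ_X, V ∈ τ_Y (deduplicated):
  ∅ × ∅ = {} (∅)
  {x65} × {i} = {(x65,i)}
  {x65} × {j} = {(x65,j)}
  {x65} × {i, j} = {(x65,i), (x65,j)}
  {x65, x66} × {i} = {(x65,i), (x66,i)}
  {x65, x67} × {i} = {(x65,i), (x67,i)}
  {x65, x66} × {j} = {(x65,j), (x66,j)}
  {x65, x67} × {j} = {(x65,j), (x67,j)}
  {x65, x66, x67} × {i} = {(x65,i), (x66,i), (x67,i)}
  {x65, x66, x67} × {j} = {(x65,j), (x66,j), (x67,j)}
  {x65, x66} × {i, j} = {(x65,i), (x65,j), (x66,i), (x66,j)}
  {x65, x67} × {i, j} = {(x65,i), (x65,j), (x67,i), (x67,j)}
  {x65, x66, x67} × {i, j} = {(x65,i), (x65,j), (x66,i), (x66,j), (x67,i), (x67,j)}
These 13 distinct sets form the basis B.
Close under arbitrary unions to get τ_{X×Y}; counting gives |τ_{X×Y}| = 25.


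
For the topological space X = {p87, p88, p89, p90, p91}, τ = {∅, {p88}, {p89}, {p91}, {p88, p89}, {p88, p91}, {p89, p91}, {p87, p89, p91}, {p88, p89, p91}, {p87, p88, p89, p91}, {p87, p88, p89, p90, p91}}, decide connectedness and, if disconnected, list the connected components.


(X, τ) is connected.

Find clopen sets (U ∈ τ with X ∖ U ∈ τ):
  U = ∅, X ∖ U = {p87, p88, p89, p90, p91} — both open, so U is clopen.
  U = {p87, p88, p89, p90, p91}, X ∖ U = ∅ — both open, so U is clopen.
Only trivial clopens (∅ and X) exist, so (X, τ) is connected.
Compute connected components by grouping points that agree on all clopens:
  component: {p87, p88, p89, p90, p91}


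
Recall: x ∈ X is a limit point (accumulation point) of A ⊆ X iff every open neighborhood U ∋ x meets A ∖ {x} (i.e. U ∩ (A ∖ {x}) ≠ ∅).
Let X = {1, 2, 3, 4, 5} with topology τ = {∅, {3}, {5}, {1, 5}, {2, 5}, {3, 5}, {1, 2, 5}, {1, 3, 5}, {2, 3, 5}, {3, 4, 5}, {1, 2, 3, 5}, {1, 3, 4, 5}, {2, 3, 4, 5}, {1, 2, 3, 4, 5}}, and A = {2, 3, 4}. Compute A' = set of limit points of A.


A' = {4}

For each x ∈ X, list the open sets U ∈ τ with x ∈ U, then check whether U ∩ (A ∖ {x}) ≠ ∅ for every such U.
  x = 1: open {1, 5} ∋ x has {1, 5} ∩ (A ∖ {1}) = ∅, so x is NOT a limit point.
  x = 2: open {2, 5} ∋ x has {2, 5} ∩ (A ∖ {2}) = ∅, so x is NOT a limit point.
  x = 3: open {3} ∋ x has {3} ∩ (A ∖ {3}) = ∅, so x is NOT a limit point.
  x = 4: opens ∋ x are {3, 4, 5}, {1, 3, 4, 5}, {2, 3, 4, 5}, {1, 2, 3, 4, 5}; each meets A ∖ {4}, so x IS a limit point.
  x = 5: open {5} ∋ x has {5} ∩ (A ∖ {5}) = ∅, so x is NOT a limit point.
Collecting: A' = {4}.


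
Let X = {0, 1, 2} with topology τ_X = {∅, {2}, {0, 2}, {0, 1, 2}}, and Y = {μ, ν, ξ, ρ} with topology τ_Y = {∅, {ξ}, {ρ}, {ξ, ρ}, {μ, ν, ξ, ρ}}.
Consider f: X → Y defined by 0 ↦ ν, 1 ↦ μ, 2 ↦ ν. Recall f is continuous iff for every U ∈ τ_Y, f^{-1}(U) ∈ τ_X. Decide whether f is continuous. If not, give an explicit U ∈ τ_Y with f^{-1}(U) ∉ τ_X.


f IS continuous.

Compute f^{-1}(U) for each U ∈ τ_Y:
  U = ∅: f^{-1}(U) = ∅ ∈ τ_X ✓.
  U = {ξ}: f^{-1}(U) = ∅ ∈ τ_X ✓.
  U = {ρ}: f^{-1}(U) = ∅ ∈ τ_X ✓.
  U = {ξ, ρ}: f^{-1}(U) = ∅ ∈ τ_X ✓.
  U = {μ, ν, ξ, ρ}: f^{-1}(U) = {0, 1, 2} ∈ τ_X ✓.
Every preimage lies in τ_X, so f IS continuous.


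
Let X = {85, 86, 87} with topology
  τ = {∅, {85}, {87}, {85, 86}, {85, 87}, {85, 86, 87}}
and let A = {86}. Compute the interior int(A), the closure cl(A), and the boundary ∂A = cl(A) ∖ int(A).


int(A) = ∅, cl(A) = {86}, ∂A = {86}.

Closed sets in (X, τ) are complements of opens:
  closed(X, τ) = {∅, {86}, {87}, {85, 86}, {86, 87}, {85, 86, 87}}.
int(A) = ⋃ {U ∈ τ : U ⊆ A}. Opens contained in A: ∅.
Taking the union of these: int(A) = ∅.
cl(A) = ⋂ {C closed : A ⊆ C}. Closed sets containing A: {86}, {85, 86}, {86, 87}, {85, 86, 87}.
Intersecting these: cl(A) = {86}.
∂A = cl(A) ∖ int(A) = {86} ∖ ∅ = {86}.


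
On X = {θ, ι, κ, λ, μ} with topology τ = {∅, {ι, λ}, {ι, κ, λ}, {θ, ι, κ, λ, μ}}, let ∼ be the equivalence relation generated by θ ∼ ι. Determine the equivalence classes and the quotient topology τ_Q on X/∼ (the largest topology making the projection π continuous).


X/∼ = {[θ=ι], [κ], [λ], [μ]}; |τ_Q| = 2.

Equivalence classes: [θ=ι], [κ], [λ], [μ].
Quotient map π: X → X/∼ sends θ ↦ [θ=ι], ι ↦ [θ=ι], κ ↦ [κ], λ ↦ [λ], μ ↦ [μ].
For each subset V ⊆ X/∼, compute π^{-1}(V) ⊆ X and check whether π^{-1}(V) ∈ τ. V is open in τ_Q iff π^{-1}(V) ∈ τ.
  V = {}: π^{-1}(V) = ∅ ∈ τ ✓.
  V = {[θ=ι]}: π^{-1}(V) = {θ, ι} ∉ τ ✗.
  V = {[κ]}: π^{-1}(V) = {κ} ∉ τ ✗.
  V = {[θ=ι], [κ]}: π^{-1}(V) = {θ, ι, κ} ∉ τ ✗.
  V = {[λ]}: π^{-1}(V) = {λ} ∉ τ ✗.
  V = {[θ=ι], [λ]}: π^{-1}(V) = {θ, ι, λ} ∉ τ ✗.
  V = {[κ], [λ]}: π^{-1}(V) = {κ, λ} ∉ τ ✗.
  V = {[θ=ι], [κ], [λ]}: π^{-1}(V) = {θ, ι, κ, λ} ∉ τ ✗.
  V = {[μ]}: π^{-1}(V) = {μ} ∉ τ ✗.
  V = {[θ=ι], [μ]}: π^{-1}(V) = {θ, ι, μ} ∉ τ ✗.
  V = {[κ], [μ]}: π^{-1}(V) = {κ, μ} ∉ τ ✗.
  V = {[θ=ι], [κ], [μ]}: π^{-1}(V) = {θ, ι, κ, μ} ∉ τ ✗.
  V = {[λ], [μ]}: π^{-1}(V) = {λ, μ} ∉ τ ✗.
  V = {[θ=ι], [λ], [μ]}: π^{-1}(V) = {θ, ι, λ, μ} ∉ τ ✗.
  V = {[κ], [λ], [μ]}: π^{-1}(V) = {κ, λ, μ} ∉ τ ✗.
  V = {[θ=ι], [κ], [λ], [μ]}: π^{-1}(V) = {θ, ι, κ, λ, μ} ∈ τ ✓.
Open sets in the quotient: τ_Q = {{}, {[θ=ι], [κ], [λ], [μ]}} (2 elements).


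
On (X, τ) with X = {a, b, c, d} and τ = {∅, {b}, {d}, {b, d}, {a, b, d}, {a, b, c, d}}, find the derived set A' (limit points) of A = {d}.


A' = {a, c}

For each x ∈ X, list the open sets U ∈ τ with x ∈ U, then check whether U ∩ (A ∖ {x}) ≠ ∅ for every such U.
  x = a: opens ∋ x are {a, b, d}, {a, b, c, d}; each meets A ∖ {a}, so x IS a limit point.
  x = b: open {b} ∋ x has {b} ∩ (A ∖ {b}) = ∅, so x is NOT a limit point.
  x = c: opens ∋ x are {a, b, c, d}; each meets A ∖ {c}, so x IS a limit point.
  x = d: open {d} ∋ x has {d} ∩ (A ∖ {d}) = ∅, so x is NOT a limit point.
Collecting: A' = {a, c}.


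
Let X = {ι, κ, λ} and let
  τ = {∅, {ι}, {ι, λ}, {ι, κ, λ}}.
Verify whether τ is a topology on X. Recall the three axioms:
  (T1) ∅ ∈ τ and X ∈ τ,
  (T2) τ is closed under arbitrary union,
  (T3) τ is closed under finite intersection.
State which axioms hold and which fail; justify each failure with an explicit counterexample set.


τ IS a topology on X.

Axiom (T1): ∅ ∈ τ? Yes; X ∈ τ? Yes.
Axiom (T2/T3): check pairwise unions and intersections of members of τ.
All pairwise intersections and unions checked — each lies in τ. Therefore τ satisfies (T1), (T2), (T3): it IS a topology on X.


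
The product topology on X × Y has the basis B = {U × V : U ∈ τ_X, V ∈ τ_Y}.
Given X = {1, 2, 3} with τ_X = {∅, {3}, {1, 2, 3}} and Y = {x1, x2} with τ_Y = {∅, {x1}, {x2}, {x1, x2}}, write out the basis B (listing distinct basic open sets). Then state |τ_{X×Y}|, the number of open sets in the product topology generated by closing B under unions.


Basis B = {∅ × ∅, {3} × {x1}, {3} × {x2}, {3} × {x1, x2}, {1, 2, 3} × {x1}, {1, 2, 3} × {x2}, {1, 2, 3} × {x1, x2}}; |τ_{X×Y}| = 9.

Enumerate products U × V with U ∈ τ_X, V ∈ τ_Y (deduplicated):
  ∅ × ∅ = {} (∅)
  {3} × {x1} = {(3,x1)}
  {3} × {x2} = {(3,x2)}
  {3} × {x1, x2} = {(3,x1), (3,x2)}
  {1, 2, 3} × {x1} = {(1,x1), (2,x1), (3,x1)}
  {1, 2, 3} × {x2} = {(1,x2), (2,x2), (3,x2)}
  {1, 2, 3} × {x1, x2} = {(1,x1), (1,x2), (2,x1), (2,x2), (3,x1), (3,x2)}
These 7 distinct sets form the basis B.
Close under arbitrary unions to get τ_{X×Y}; counting gives |τ_{X×Y}| = 9.


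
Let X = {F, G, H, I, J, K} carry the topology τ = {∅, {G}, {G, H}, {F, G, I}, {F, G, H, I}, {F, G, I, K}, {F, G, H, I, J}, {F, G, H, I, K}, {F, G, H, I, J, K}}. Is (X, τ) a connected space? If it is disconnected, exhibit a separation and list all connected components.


(X, τ) is connected.

Find clopen sets (U ∈ τ with X ∖ U ∈ τ):
  U = ∅, X ∖ U = {F, G, H, I, J, K} — both open, so U is clopen.
  U = {F, G, H, I, J, K}, X ∖ U = ∅ — both open, so U is clopen.
Only trivial clopens (∅ and X) exist, so (X, τ) is connected.
Compute connected components by grouping points that agree on all clopens:
  component: {F, G, H, I, J, K}


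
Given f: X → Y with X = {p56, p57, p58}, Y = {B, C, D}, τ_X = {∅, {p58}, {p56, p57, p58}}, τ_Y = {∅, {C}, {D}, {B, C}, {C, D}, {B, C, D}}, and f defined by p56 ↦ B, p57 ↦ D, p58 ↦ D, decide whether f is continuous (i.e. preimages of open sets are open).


f is NOT continuous.

Compute f^{-1}(U) for each U ∈ τ_Y:
  U = ∅: f^{-1}(U) = ∅ ∈ τ_X ✓.
  U = {C}: f^{-1}(U) = ∅ ∈ τ_X ✓.
  U = {D}: f^{-1}(U) = {p57, p58} ∉ τ_X ✗.
  U = {B, C}: f^{-1}(U) = {p56} ∉ τ_X ✗.
  U = {C, D}: f^{-1}(U) = {p57, p58} ∉ τ_X ✗.
  U = {B, C, D}: f^{-1}(U) = {p56, p57, p58} ∈ τ_X ✓.
Found U = {D} with f^{-1}(U) = {p57, p58} not in τ_X. Therefore f is NOT continuous.


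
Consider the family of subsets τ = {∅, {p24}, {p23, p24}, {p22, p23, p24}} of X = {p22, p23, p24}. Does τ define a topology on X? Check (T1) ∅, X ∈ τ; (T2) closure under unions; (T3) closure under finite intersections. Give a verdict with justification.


τ IS a topology on X.

Axiom (T1): ∅ ∈ τ? Yes; X ∈ τ? Yes.
Axiom (T2/T3): check pairwise unions and intersections of members of τ.
All pairwise intersections and unions checked — each lies in τ. Therefore τ satisfies (T1), (T2), (T3): it IS a topology on X.


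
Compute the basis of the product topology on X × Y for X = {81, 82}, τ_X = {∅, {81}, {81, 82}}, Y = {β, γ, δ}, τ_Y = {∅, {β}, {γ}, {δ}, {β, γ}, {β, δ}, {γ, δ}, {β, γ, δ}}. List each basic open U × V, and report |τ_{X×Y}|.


Basis B = {∅ × ∅, {81} × {β}, {81} × {γ}, {81} × {δ}, {81} × {β, γ}, {81} × {β, δ}, {81, 82} × {β}, {81} × {γ, δ}, {81, 82} × {γ}, {81, 82} × {δ}, {81} × {β, γ, δ}, {81, 82} × {β, γ}, {81, 82} × {β, δ}, {81, 82} × {γ, δ}, {81, 82} × {β, γ, δ}}; |τ_{X×Y}| = 27.

Enumerate products U × V with U ∈ τ_X, V ∈ τ_Y (deduplicated):
  ∅ × ∅ = {} (∅)
  {81} × {β} = {(81,β)}
  {81} × {γ} = {(81,γ)}
  {81} × {δ} = {(81,δ)}
  {81} × {β, γ} = {(81,β), (81,γ)}
  {81} × {β, δ} = {(81,β), (81,δ)}
  {81, 82} × {β} = {(81,β), (82,β)}
  {81} × {γ, δ} = {(81,γ), (81,δ)}
  {81, 82} × {γ} = {(81,γ), (82,γ)}
  {81, 82} × {δ} = {(81,δ), (82,δ)}
  {81} × {β, γ, δ} = {(81,β), (81,γ), (81,δ)}
  {81, 82} × {β, γ} = {(81,β), (81,γ), (82,β), (82,γ)}
  {81, 82} × {β, δ} = {(81,β), (81,δ), (82,β), (82,δ)}
  {81, 82} × {γ, δ} = {(81,γ), (81,δ), (82,γ), (82,δ)}
  {81, 82} × {β, γ, δ} = {(81,β), (81,γ), (81,δ), (82,β), (82,γ), (82,δ)}
These 15 distinct sets form the basis B.
Close under arbitrary unions to get τ_{X×Y}; counting gives |τ_{X×Y}| = 27.


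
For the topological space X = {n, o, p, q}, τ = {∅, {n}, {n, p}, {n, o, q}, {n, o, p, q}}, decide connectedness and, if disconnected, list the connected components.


(X, τ) is connected.

Find clopen sets (U ∈ τ with X ∖ U ∈ τ):
  U = ∅, X ∖ U = {n, o, p, q} — both open, so U is clopen.
  U = {n, o, p, q}, X ∖ U = ∅ — both open, so U is clopen.
Only trivial clopens (∅ and X) exist, so (X, τ) is connected.
Compute connected components by grouping points that agree on all clopens:
  component: {n, o, p, q}


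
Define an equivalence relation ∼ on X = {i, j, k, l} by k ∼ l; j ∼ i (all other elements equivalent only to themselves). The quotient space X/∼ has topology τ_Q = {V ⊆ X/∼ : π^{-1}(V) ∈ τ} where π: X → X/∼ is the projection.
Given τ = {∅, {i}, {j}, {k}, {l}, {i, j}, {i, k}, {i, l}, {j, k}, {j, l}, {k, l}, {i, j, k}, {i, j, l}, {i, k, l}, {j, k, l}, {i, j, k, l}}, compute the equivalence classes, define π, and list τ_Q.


X/∼ = {[i=j], [k=l]}; |τ_Q| = 4.

Equivalence classes: [i=j], [k=l].
Quotient map π: X → X/∼ sends i ↦ [i=j], j ↦ [i=j], k ↦ [k=l], l ↦ [k=l].
For each subset V ⊆ X/∼, compute π^{-1}(V) ⊆ X and check whether π^{-1}(V) ∈ τ. V is open in τ_Q iff π^{-1}(V) ∈ τ.
  V = {}: π^{-1}(V) = ∅ ∈ τ ✓.
  V = {[i=j]}: π^{-1}(V) = {i, j} ∈ τ ✓.
  V = {[k=l]}: π^{-1}(V) = {k, l} ∈ τ ✓.
  V = {[i=j], [k=l]}: π^{-1}(V) = {i, j, k, l} ∈ τ ✓.
Open sets in the quotient: τ_Q = {{}, {[i=j]}, {[k=l]}, {[i=j], [k=l]}} (4 elements).


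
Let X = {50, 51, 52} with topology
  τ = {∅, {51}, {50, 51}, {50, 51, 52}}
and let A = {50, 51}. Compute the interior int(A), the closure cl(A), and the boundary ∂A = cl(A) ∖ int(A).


int(A) = {50, 51}, cl(A) = {50, 51, 52}, ∂A = {52}.

Closed sets in (X, τ) are complements of opens:
  closed(X, τ) = {∅, {52}, {50, 52}, {50, 51, 52}}.
int(A) = ⋃ {U ∈ τ : U ⊆ A}. Opens contained in A: ∅, {51}, {50, 51}.
Taking the union of these: int(A) = {50, 51}.
cl(A) = ⋂ {C closed : A ⊆ C}. Closed sets containing A: {50, 51, 52}.
Intersecting these: cl(A) = {50, 51, 52}.
∂A = cl(A) ∖ int(A) = {50, 51, 52} ∖ {50, 51} = {52}.


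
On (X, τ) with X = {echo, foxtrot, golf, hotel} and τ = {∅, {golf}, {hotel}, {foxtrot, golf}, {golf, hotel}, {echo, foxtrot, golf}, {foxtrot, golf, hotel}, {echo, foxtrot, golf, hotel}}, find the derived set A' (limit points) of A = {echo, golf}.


A' = {echo, foxtrot}

For each x ∈ X, list the open sets U ∈ τ with x ∈ U, then check whether U ∩ (A ∖ {x}) ≠ ∅ for every such U.
  x = echo: opens ∋ x are {echo, foxtrot, golf}, {echo, foxtrot, golf, hotel}; each meets A ∖ {echo}, so x IS a limit point.
  x = foxtrot: opens ∋ x are {foxtrot, golf}, {echo, foxtrot, golf}, {foxtrot, golf, hotel}, {echo, foxtrot, golf, hotel}; each meets A ∖ {foxtrot}, so x IS a limit point.
  x = golf: open {golf} ∋ x has {golf} ∩ (A ∖ {golf}) = ∅, so x is NOT a limit point.
  x = hotel: open {hotel} ∋ x has {hotel} ∩ (A ∖ {hotel}) = ∅, so x is NOT a limit point.
Collecting: A' = {echo, foxtrot}.


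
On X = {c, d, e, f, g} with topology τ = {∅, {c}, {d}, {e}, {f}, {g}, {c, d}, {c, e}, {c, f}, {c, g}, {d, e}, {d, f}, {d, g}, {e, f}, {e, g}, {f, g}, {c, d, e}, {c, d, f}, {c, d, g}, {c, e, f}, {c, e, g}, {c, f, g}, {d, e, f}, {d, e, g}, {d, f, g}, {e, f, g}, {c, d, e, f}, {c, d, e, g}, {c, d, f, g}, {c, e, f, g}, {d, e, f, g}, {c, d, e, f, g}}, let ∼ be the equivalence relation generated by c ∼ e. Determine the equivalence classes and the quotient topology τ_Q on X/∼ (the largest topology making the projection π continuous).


X/∼ = {[c=e], [d], [f], [g]}; |τ_Q| = 16.

Equivalence classes: [c=e], [d], [f], [g].
Quotient map π: X → X/∼ sends c ↦ [c=e], d ↦ [d], e ↦ [c=e], f ↦ [f], g ↦ [g].
For each subset V ⊆ X/∼, compute π^{-1}(V) ⊆ X and check whether π^{-1}(V) ∈ τ. V is open in τ_Q iff π^{-1}(V) ∈ τ.
  V = {}: π^{-1}(V) = ∅ ∈ τ ✓.
  V = {[c=e]}: π^{-1}(V) = {c, e} ∈ τ ✓.
  V = {[d]}: π^{-1}(V) = {d} ∈ τ ✓.
  V = {[c=e], [d]}: π^{-1}(V) = {c, d, e} ∈ τ ✓.
  V = {[f]}: π^{-1}(V) = {f} ∈ τ ✓.
  V = {[c=e], [f]}: π^{-1}(V) = {c, e, f} ∈ τ ✓.
  V = {[d], [f]}: π^{-1}(V) = {d, f} ∈ τ ✓.
  V = {[c=e], [d], [f]}: π^{-1}(V) = {c, d, e, f} ∈ τ ✓.
  V = {[g]}: π^{-1}(V) = {g} ∈ τ ✓.
  V = {[c=e], [g]}: π^{-1}(V) = {c, e, g} ∈ τ ✓.
  V = {[d], [g]}: π^{-1}(V) = {d, g} ∈ τ ✓.
  V = {[c=e], [d], [g]}: π^{-1}(V) = {c, d, e, g} ∈ τ ✓.
  V = {[f], [g]}: π^{-1}(V) = {f, g} ∈ τ ✓.
  V = {[c=e], [f], [g]}: π^{-1}(V) = {c, e, f, g} ∈ τ ✓.
  V = {[d], [f], [g]}: π^{-1}(V) = {d, f, g} ∈ τ ✓.
  V = {[c=e], [d], [f], [g]}: π^{-1}(V) = {c, d, e, f, g} ∈ τ ✓.
Open sets in the quotient: τ_Q = {{}, {[c=e]}, {[d]}, {[c=e], [d]}, {[f]}, {[c=e], [f]}, {[d], [f]}, {[c=e], [d], [f]}, {[g]}, {[c=e], [g]}, {[d], [g]}, {[c=e], [d], [g]}, {[f], [g]}, {[c=e], [f], [g]}, {[d], [f], [g]}, {[c=e], [d], [f], [g]}} (16 elements).


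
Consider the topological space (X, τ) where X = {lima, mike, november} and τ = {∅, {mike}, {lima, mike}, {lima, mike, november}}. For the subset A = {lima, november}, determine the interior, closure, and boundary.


int(A) = ∅, cl(A) = {lima, november}, ∂A = {lima, november}.

Closed sets in (X, τ) are complements of opens:
  closed(X, τ) = {∅, {november}, {lima, november}, {lima, mike, november}}.
int(A) = ⋃ {U ∈ τ : U ⊆ A}. Opens contained in A: ∅.
Taking the union of these: int(A) = ∅.
cl(A) = ⋂ {C closed : A ⊆ C}. Closed sets containing A: {lima, november}, {lima, mike, november}.
Intersecting these: cl(A) = {lima, november}.
∂A = cl(A) ∖ int(A) = {lima, november} ∖ ∅ = {lima, november}.


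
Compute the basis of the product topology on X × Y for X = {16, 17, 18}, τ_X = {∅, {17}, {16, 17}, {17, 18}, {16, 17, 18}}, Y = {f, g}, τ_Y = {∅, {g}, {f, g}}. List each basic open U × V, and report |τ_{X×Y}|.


Basis B = {∅ × ∅, {17} × {g}, {16, 17} × {g}, {17} × {f, g}, {17, 18} × {g}, {16, 17, 18} × {g}, {16, 17} × {f, g}, {17, 18} × {f, g}, {16, 17, 18} × {f, g}}; |τ_{X×Y}| = 14.

Enumerate products U × V with U ∈ τ_X, V ∈ τ_Y (deduplicated):
  ∅ × ∅ = {} (∅)
  {17} × {g} = {(17,g)}
  {16, 17} × {g} = {(16,g), (17,g)}
  {17} × {f, g} = {(17,f), (17,g)}
  {17, 18} × {g} = {(17,g), (18,g)}
  {16, 17, 18} × {g} = {(16,g), (17,g), (18,g)}
  {16, 17} × {f, g} = {(16,f), (16,g), (17,f), (17,g)}
  {17, 18} × {f, g} = {(17,f), (17,g), (18,f), (18,g)}
  {16, 17, 18} × {f, g} = {(16,f), (16,g), (17,f), (17,g), (18,f), (18,g)}
These 9 distinct sets form the basis B.
Close under arbitrary unions to get τ_{X×Y}; counting gives |τ_{X×Y}| = 14.


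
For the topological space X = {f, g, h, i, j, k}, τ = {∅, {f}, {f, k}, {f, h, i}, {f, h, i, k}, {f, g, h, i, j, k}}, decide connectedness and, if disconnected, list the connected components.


(X, τ) is connected.

Find clopen sets (U ∈ τ with X ∖ U ∈ τ):
  U = ∅, X ∖ U = {f, g, h, i, j, k} — both open, so U is clopen.
  U = {f, g, h, i, j, k}, X ∖ U = ∅ — both open, so U is clopen.
Only trivial clopens (∅ and X) exist, so (X, τ) is connected.
Compute connected components by grouping points that agree on all clopens:
  component: {f, g, h, i, j, k}


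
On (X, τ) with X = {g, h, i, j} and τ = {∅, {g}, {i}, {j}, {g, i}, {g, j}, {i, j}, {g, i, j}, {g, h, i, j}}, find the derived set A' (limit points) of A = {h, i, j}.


A' = {h}

For each x ∈ X, list the open sets U ∈ τ with x ∈ U, then check whether U ∩ (A ∖ {x}) ≠ ∅ for every such U.
  x = g: open {g} ∋ x has {g} ∩ (A ∖ {g}) = ∅, so x is NOT a limit point.
  x = h: opens ∋ x are {g, h, i, j}; each meets A ∖ {h}, so x IS a limit point.
  x = i: open {i} ∋ x has {i} ∩ (A ∖ {i}) = ∅, so x is NOT a limit point.
  x = j: open {j} ∋ x has {j} ∩ (A ∖ {j}) = ∅, so x is NOT a limit point.
Collecting: A' = {h}.


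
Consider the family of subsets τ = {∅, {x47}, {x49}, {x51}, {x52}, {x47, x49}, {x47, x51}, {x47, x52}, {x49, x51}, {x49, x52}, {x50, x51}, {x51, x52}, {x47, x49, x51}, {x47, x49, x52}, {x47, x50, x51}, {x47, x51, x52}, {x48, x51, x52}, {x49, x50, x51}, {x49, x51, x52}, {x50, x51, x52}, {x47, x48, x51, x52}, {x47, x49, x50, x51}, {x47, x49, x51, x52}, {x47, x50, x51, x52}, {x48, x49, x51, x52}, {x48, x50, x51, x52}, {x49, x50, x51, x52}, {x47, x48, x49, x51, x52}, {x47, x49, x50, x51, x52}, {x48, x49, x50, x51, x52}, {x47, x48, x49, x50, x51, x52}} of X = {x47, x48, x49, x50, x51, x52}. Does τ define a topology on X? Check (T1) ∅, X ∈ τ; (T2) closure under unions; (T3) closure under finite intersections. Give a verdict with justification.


τ is NOT a topology on X.

Axiom (T1): ∅ ∈ τ? Yes; X ∈ τ? Yes.
Axiom (T2/T3): check pairwise unions and intersections of members of τ.
Counterexample for (T2): {x47} ∪ {x48, x50, x51, x52} = {x47, x48, x50, x51, x52} ∉ τ. Therefore τ is NOT a topology.


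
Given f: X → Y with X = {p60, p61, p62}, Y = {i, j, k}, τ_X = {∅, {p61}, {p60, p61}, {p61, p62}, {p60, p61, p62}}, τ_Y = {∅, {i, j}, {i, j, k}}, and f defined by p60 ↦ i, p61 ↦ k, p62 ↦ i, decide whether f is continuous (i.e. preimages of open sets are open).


f is NOT continuous.

Compute f^{-1}(U) for each U ∈ τ_Y:
  U = ∅: f^{-1}(U) = ∅ ∈ τ_X ✓.
  U = {i, j}: f^{-1}(U) = {p60, p62} ∉ τ_X ✗.
  U = {i, j, k}: f^{-1}(U) = {p60, p61, p62} ∈ τ_X ✓.
Found U = {i, j} with f^{-1}(U) = {p60, p62} not in τ_X. Therefore f is NOT continuous.


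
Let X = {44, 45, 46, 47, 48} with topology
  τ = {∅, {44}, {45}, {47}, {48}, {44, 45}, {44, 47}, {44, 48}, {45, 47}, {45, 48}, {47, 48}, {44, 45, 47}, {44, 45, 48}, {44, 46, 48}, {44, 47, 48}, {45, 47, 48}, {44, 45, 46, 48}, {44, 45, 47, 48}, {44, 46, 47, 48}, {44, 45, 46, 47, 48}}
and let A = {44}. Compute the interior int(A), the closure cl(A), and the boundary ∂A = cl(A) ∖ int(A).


int(A) = {44}, cl(A) = {44, 46}, ∂A = {46}.

Closed sets in (X, τ) are complements of opens:
  closed(X, τ) = {∅, {45}, {46}, {47}, {44, 46}, {45, 46}, {45, 47}, {46, 47}, {46, 48}, {44, 45, 46}, {44, 46, 47}, {44, 46, 48}, {45, 46, 47}, {45, 46, 48}, {46, 47, 48}, {44, 45, 46, 47}, {44, 45, 46, 48}, {44, 46, 47, 48}, {45, 46, 47, 48}, {44, 45, 46, 47, 48}}.
int(A) = ⋃ {U ∈ τ : U ⊆ A}. Opens contained in A: ∅, {44}.
Taking the union of these: int(A) = {44}.
cl(A) = ⋂ {C closed : A ⊆ C}. Closed sets containing A: {44, 46}, {44, 45, 46}, {44, 46, 47}, {44, 46, 48}, {44, 45, 46, 47}, {44, 45, 46, 48}, {44, 46, 47, 48}, {44, 45, 46, 47, 48}.
Intersecting these: cl(A) = {44, 46}.
∂A = cl(A) ∖ int(A) = {44, 46} ∖ {44} = {46}.


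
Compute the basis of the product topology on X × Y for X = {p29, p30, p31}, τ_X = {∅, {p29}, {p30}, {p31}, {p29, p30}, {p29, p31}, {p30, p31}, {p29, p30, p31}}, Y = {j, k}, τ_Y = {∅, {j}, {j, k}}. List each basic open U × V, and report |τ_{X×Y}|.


Basis B = {∅ × ∅, {p29} × {j}, {p30} × {j}, {p31} × {j}, {p29} × {j, k}, {p29, p30} × {j}, {p29, p31} × {j}, {p30} × {j, k}, {p30, p31} × {j}, {p31} × {j, k}, {p29, p30, p31} × {j}, {p29, p30} × {j, k}, {p29, p31} × {j, k}, {p30, p31} × {j, k}, {p29, p30, p31} × {j, k}}; |τ_{X×Y}| = 27.

Enumerate products U × V with U ∈ τ_X, V ∈ τ_Y (deduplicated):
  ∅ × ∅ = {} (∅)
  {p29} × {j} = {(p29,j)}
  {p30} × {j} = {(p30,j)}
  {p31} × {j} = {(p31,j)}
  {p29} × {j, k} = {(p29,j), (p29,k)}
  {p29, p30} × {j} = {(p29,j), (p30,j)}
  {p29, p31} × {j} = {(p29,j), (p31,j)}
  {p30} × {j, k} = {(p30,j), (p30,k)}
  {p30, p31} × {j} = {(p30,j), (p31,j)}
  {p31} × {j, k} = {(p31,j), (p31,k)}
  {p29, p30, p31} × {j} = {(p29,j), (p30,j), (p31,j)}
  {p29, p30} × {j, k} = {(p29,j), (p29,k), (p30,j), (p30,k)}
  {p29, p31} × {j, k} = {(p29,j), (p29,k), (p31,j), (p31,k)}
  {p30, p31} × {j, k} = {(p30,j), (p30,k), (p31,j), (p31,k)}
  {p29, p30, p31} × {j, k} = {(p29,j), (p29,k), (p30,j), (p30,k), (p31,j), (p31,k)}
These 15 distinct sets form the basis B.
Close under arbitrary unions to get τ_{X×Y}; counting gives |τ_{X×Y}| = 27.


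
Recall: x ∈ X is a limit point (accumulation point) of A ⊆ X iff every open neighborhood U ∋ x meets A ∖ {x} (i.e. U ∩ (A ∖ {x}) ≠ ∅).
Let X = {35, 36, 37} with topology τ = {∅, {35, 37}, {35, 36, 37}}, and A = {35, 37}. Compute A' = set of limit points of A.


A' = {35, 36, 37}

For each x ∈ X, list the open sets U ∈ τ with x ∈ U, then check whether U ∩ (A ∖ {x}) ≠ ∅ for every such U.
  x = 35: opens ∋ x are {35, 37}, {35, 36, 37}; each meets A ∖ {35}, so x IS a limit point.
  x = 36: opens ∋ x are {35, 36, 37}; each meets A ∖ {36}, so x IS a limit point.
  x = 37: opens ∋ x are {35, 37}, {35, 36, 37}; each meets A ∖ {37}, so x IS a limit point.
Collecting: A' = {35, 36, 37}.


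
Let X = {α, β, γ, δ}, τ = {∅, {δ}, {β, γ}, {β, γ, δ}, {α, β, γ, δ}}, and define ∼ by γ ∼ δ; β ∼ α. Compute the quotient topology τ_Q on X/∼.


X/∼ = {[α=β], [γ=δ]}; |τ_Q| = 2.

Equivalence classes: [α=β], [γ=δ].
Quotient map π: X → X/∼ sends α ↦ [α=β], β ↦ [α=β], γ ↦ [γ=δ], δ ↦ [γ=δ].
For each subset V ⊆ X/∼, compute π^{-1}(V) ⊆ X and check whether π^{-1}(V) ∈ τ. V is open in τ_Q iff π^{-1}(V) ∈ τ.
  V = {}: π^{-1}(V) = ∅ ∈ τ ✓.
  V = {[α=β]}: π^{-1}(V) = {α, β} ∉ τ ✗.
  V = {[γ=δ]}: π^{-1}(V) = {γ, δ} ∉ τ ✗.
  V = {[α=β], [γ=δ]}: π^{-1}(V) = {α, β, γ, δ} ∈ τ ✓.
Open sets in the quotient: τ_Q = {{}, {[α=β], [γ=δ]}} (2 elements).


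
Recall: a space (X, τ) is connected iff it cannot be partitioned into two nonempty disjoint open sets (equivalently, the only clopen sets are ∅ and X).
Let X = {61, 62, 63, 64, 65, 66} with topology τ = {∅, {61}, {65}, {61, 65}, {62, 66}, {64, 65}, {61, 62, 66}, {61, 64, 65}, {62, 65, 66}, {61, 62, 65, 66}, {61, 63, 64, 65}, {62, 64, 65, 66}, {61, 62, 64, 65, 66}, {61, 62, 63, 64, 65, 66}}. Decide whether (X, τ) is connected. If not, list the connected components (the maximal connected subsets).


(X, τ) is disconnected; components = [{62, 66}, {61, 63, 64, 65}].

Find clopen sets (U ∈ τ with X ∖ U ∈ τ):
  U = ∅, X ∖ U = {61, 62, 63, 64, 65, 66} — both open, so U is clopen.
  U = {62, 66}, X ∖ U = {61, 63, 64, 65} — both open, so U is clopen.
  U = {61, 63, 64, 65}, X ∖ U = {62, 66} — both open, so U is clopen.
  U = {61, 62, 63, 64, 65, 66}, X ∖ U = ∅ — both open, so U is clopen.
Nontrivial clopen(s) exist: e.g. {61, 63, 64, 65}. So (X, τ) is disconnected.
Compute connected components by grouping points that agree on all clopens:
  component: {62, 66}
  component: {61, 63, 64, 65}


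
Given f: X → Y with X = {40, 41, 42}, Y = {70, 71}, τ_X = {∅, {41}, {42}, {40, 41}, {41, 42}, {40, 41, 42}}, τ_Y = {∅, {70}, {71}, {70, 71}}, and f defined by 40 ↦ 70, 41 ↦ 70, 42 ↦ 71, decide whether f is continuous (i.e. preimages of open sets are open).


f IS continuous.

Compute f^{-1}(U) for each U ∈ τ_Y:
  U = ∅: f^{-1}(U) = ∅ ∈ τ_X ✓.
  U = {70}: f^{-1}(U) = {40, 41} ∈ τ_X ✓.
  U = {71}: f^{-1}(U) = {42} ∈ τ_X ✓.
  U = {70, 71}: f^{-1}(U) = {40, 41, 42} ∈ τ_X ✓.
Every preimage lies in τ_X, so f IS continuous.


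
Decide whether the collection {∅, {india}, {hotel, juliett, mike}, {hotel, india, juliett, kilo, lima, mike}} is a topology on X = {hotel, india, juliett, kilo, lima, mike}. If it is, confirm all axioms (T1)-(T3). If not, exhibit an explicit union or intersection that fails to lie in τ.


τ is NOT a topology on X.

Axiom (T1): ∅ ∈ τ? Yes; X ∈ τ? Yes.
Axiom (T2/T3): check pairwise unions and intersections of members of τ.
Counterexample for (T2): {india} ∪ {hotel, juliett, mike} = {hotel, india, juliett, mike} ∉ τ. Therefore τ is NOT a topology.


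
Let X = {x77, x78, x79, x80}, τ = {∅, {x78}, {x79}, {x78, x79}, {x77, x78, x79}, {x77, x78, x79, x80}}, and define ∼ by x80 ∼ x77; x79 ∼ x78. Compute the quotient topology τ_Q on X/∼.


X/∼ = {[x77=x80], [x78=x79]}; |τ_Q| = 3.

Equivalence classes: [x77=x80], [x78=x79].
Quotient map π: X → X/∼ sends x77 ↦ [x77=x80], x78 ↦ [x78=x79], x79 ↦ [x78=x79], x80 ↦ [x77=x80].
For each subset V ⊆ X/∼, compute π^{-1}(V) ⊆ X and check whether π^{-1}(V) ∈ τ. V is open in τ_Q iff π^{-1}(V) ∈ τ.
  V = {}: π^{-1}(V) = ∅ ∈ τ ✓.
  V = {[x77=x80]}: π^{-1}(V) = {x77, x80} ∉ τ ✗.
  V = {[x78=x79]}: π^{-1}(V) = {x78, x79} ∈ τ ✓.
  V = {[x77=x80], [x78=x79]}: π^{-1}(V) = {x77, x78, x79, x80} ∈ τ ✓.
Open sets in the quotient: τ_Q = {{}, {[x78=x79]}, {[x77=x80], [x78=x79]}} (3 elements).


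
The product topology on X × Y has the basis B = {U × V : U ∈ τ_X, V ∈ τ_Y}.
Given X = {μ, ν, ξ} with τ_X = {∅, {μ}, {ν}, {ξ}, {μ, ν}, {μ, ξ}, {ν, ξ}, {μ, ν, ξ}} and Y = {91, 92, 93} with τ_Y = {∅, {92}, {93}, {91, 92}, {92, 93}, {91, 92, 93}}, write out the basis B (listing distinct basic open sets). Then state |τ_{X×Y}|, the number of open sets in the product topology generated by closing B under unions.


Basis B = {∅ × ∅, {μ} × {92}, {μ} × {93}, {ν} × {92}, {ν} × {93}, {ξ} × {92}, {ξ} × {93}, {μ} × {91, 92}, {μ} × {92, 93}, {μ, ν} × {92}, {μ, ξ} × {92}, {μ, ν} × {93}, {μ, ξ} × {93}, {ν} × {91, 92}, {ν} × {92, 93}, {ν, ξ} × {92}, {ν, ξ} × {93}, {ξ} × {91, 92}, {ξ} × {92, 93}, {μ} × {91, 92, 93}, {μ, ν, ξ} × {92}, {μ, ν, ξ} × {93}, {ν} × {91, 92, 93}, {ξ} × {91, 92, 93}, {μ, ν} × {91, 92}, {μ, ξ} × {91, 92}, {μ, ν} × {92, 93}, {μ, ξ} × {92, 93}, {ν, ξ} × {91, 92}, {ν, ξ} × {92, 93}, {μ, ν} × {91, 92, 93}, {μ, ξ} × {91, 92, 93}, {μ, ν, ξ} × {91, 92}, {μ, ν, ξ} × {92, 93}, {ν, ξ} × {91, 92, 93}, {μ, ν, ξ} × {91, 92, 93}}; |τ_{X×Y}| = 216.

Enumerate products U × V with U ∈ τ_X, V ∈ τ_Y (deduplicated):
  ∅ × ∅ = {} (∅)
  {μ} × {92} = {(μ,92)}
  {μ} × {93} = {(μ,93)}
  {ν} × {92} = {(ν,92)}
  {ν} × {93} = {(ν,93)}
  {ξ} × {92} = {(ξ,92)}
  {ξ} × {93} = {(ξ,93)}
  {μ} × {91, 92} = {(μ,91), (μ,92)}
  {μ} × {92, 93} = {(μ,92), (μ,93)}
  {μ, ν} × {92} = {(μ,92), (ν,92)}
  {μ, ξ} × {92} = {(μ,92), (ξ,92)}
  {μ, ν} × {93} = {(μ,93), (ν,93)}
  {μ, ξ} × {93} = {(μ,93), (ξ,93)}
  {ν} × {91, 92} = {(ν,91), (ν,92)}
  {ν} × {92, 93} = {(ν,92), (ν,93)}
  {ν, ξ} × {92} = {(ν,92), (ξ,92)}
  {ν, ξ} × {93} = {(ν,93), (ξ,93)}
  {ξ} × {91, 92} = {(ξ,91), (ξ,92)}
  {ξ} × {92, 93} = {(ξ,92), (ξ,93)}
  {μ} × {91, 92, 93} = {(μ,91), (μ,92), (μ,93)}
  {μ, ν, ξ} × {92} = {(μ,92), (ν,92), (ξ,92)}
  {μ, ν, ξ} × {93} = {(μ,93), (ν,93), (ξ,93)}
  {ν} × {91, 92, 93} = {(ν,91), (ν,92), (ν,93)}
  {ξ} × {91, 92, 93} = {(ξ,91), (ξ,92), (ξ,93)}
  {μ, ν} × {91, 92} = {(μ,91), (μ,92), (ν,91), (ν,92)}
  {μ, ξ} × {91, 92} = {(μ,91), (μ,92), (ξ,91), (ξ,92)}
  {μ, ν} × {92, 93} = {(μ,92), (μ,93), (ν,92), (ν,93)}
  {μ, ξ} × {92, 93} = {(μ,92), (μ,93), (ξ,92), (ξ,93)}
  {ν, ξ} × {91, 92} = {(ν,91), (ν,92), (ξ,91), (ξ,92)}
  {ν, ξ} × {92, 93} = {(ν,92), (ν,93), (ξ,92), (ξ,93)}
  {μ, ν} × {91, 92, 93} = {(μ,91), (μ,92), (μ,93), (ν,91), (ν,92), (ν,93)}
  {μ, ξ} × {91, 92, 93} = {(μ,91), (μ,92), (μ,93), (ξ,91), (ξ,92), (ξ,93)}
  {μ, ν, ξ} × {91, 92} = {(μ,91), (μ,92), (ν,91), (ν,92), (ξ,91), (ξ,92)}
  {μ, ν, ξ} × {92, 93} = {(μ,92), (μ,93), (ν,92), (ν,93), (ξ,92), (ξ,93)}
  {ν, ξ} × {91, 92, 93} = {(ν,91), (ν,92), (ν,93), (ξ,91), (ξ,92), (ξ,93)}
  {μ, ν, ξ} × {91, 92, 93} = {(μ,91), (μ,92), (μ,93), (ν,91), (ν,92), (ν,93), (ξ,91), (ξ,92), (ξ,93)}
These 36 distinct sets form the basis B.
Close under arbitrary unions to get τ_{X×Y}; counting gives |τ_{X×Y}| = 216.
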